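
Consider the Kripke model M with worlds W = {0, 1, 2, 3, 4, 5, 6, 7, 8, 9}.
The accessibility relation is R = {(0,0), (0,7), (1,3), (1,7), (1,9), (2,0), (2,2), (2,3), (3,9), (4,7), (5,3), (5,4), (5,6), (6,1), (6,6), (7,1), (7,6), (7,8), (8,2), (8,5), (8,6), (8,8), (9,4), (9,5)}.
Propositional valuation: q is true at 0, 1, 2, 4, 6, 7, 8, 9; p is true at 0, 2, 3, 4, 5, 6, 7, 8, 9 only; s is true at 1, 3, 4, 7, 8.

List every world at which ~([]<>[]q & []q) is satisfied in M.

1, 2, 5, 8, 9

Recall that []ψ holds at a world iff ψ holds at every accessible world, and <>ψ holds iff ψ holds at some accessible world.
Let φ = ~([]<>[]q & []q). Evaluate φ at each world:
  0 (successors {0, 7}): φ is false.
  1 (successors {3, 7, 9}): φ is true.
  2 (successors {0, 2, 3}): φ is true.
  3 (successors {9}): φ is false.
  4 (successors {7}): φ is false.
  5 (successors {3, 4, 6}): φ is true.
  6 (successors {1, 6}): φ is false.
  7 (successors {1, 6, 8}): φ is false.
  8 (successors {2, 5, 6, 8}): φ is true.
  9 (successors {4, 5}): φ is true.
For instance, at 7:
  At 7: []<>[]q & []q is true, so ~([]<>[]q & []q) is false.
    At 7: []<>[]q is true, []q is true, so []<>[]q & []q is true.
      At 7: []<>[]q requires <>[]q at every successor {1, 6, 8}.
        At 1: <>[]q is true.
        At 6: <>[]q is true.
        At 8: <>[]q is true.
      So []<>[]q is true at 7.
      At 7: []q requires q at every successor {1, 6, 8}.
        At 1: q is true.
        At 6: q is true.
        At 8: q is true.
      So []q is true at 7.
Satisfying worlds: {1, 2, 5, 8, 9}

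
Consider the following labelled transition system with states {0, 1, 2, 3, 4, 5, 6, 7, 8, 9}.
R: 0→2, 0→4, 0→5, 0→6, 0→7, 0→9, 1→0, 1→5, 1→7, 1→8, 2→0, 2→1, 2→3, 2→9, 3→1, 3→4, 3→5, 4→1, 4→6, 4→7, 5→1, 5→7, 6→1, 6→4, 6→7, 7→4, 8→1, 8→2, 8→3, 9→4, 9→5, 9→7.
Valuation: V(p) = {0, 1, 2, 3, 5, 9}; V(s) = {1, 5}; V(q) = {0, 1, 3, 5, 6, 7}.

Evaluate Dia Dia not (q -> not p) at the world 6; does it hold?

Yes

Recall that Dia ψ holds at a world iff ψ holds at some accessible world.
At 6: Dia Dia not (q -> not p) requires Dia not (q -> not p) at some successor in {1, 4, 7}.
  Dia not (q -> not p) holds at 1, so Dia Dia not (q -> not p) is true at 6.
    At 1: Dia not (q -> not p) requires not (q -> not p) at some successor in {0, 5, 7, 8}.
      not (q -> not p) holds at 0, so Dia not (q -> not p) is true at 1.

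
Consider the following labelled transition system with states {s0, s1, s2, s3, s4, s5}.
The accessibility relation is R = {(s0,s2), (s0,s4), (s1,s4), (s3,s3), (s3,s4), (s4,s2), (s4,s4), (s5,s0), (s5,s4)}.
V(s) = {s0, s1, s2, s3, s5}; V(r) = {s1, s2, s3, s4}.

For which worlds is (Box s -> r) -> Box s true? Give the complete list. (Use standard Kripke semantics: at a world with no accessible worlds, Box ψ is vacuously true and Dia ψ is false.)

s2

Let φ = (Box s -> r) -> Box s. Evaluate φ at each world:
  s0 (successors {s2, s4}): φ is false.
  s1 (successors {s4}): φ is false.
  s2 (successors ∅): φ is true.
  s3 (successors {s3, s4}): φ is false.
  s4 (successors {s2, s4}): φ is false.
  s5 (successors {s0, s4}): φ is false.
For instance, at s5:
  At s5: Box s -> r is true, Box s is false, so (Box s -> r) -> Box s is false.
    At s5: Box s is false, r is false, so Box s -> r is true.
      At s5: Box s requires s at every successor {s0, s4}.
        s fails at s4, so Box s is false at s5.
    At s5: Box s requires s at every successor {s0, s4}.
      s fails at s4, so Box s is false at s5.
Satisfying worlds: {s2}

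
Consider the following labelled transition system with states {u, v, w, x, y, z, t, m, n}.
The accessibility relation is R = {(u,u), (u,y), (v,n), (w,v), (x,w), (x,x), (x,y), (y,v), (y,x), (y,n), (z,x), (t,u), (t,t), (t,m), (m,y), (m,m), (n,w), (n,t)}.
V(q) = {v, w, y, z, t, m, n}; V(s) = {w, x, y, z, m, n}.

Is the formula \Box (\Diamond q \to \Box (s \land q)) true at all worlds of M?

No

Recall that \Box ψ holds at a world iff ψ holds at every accessible world, and \Diamond ψ holds iff ψ holds at some accessible world.
Let φ = \Box (\Diamond q \to \Box (s \land q)). Evaluate φ at each world:
  u (successors {u, y}): φ is false.
  v (successors {n}): φ is false.
  w (successors {v}): φ is true.
  x (successors {w, x, y}): φ is false.
  y (successors {v, x, n}): φ is false.
  z (successors {x}): φ is false.
  t (successors {u, t, m}): φ is false.
  m (successors {y, m}): φ is false.
  n (successors {w, t}): φ is false.
Detail at u (counterexample):
  At u: \Box (\Diamond q \to \Box (s \land q)) requires \Diamond q \to \Box (s \land q) at every successor {u, y}.
    \Diamond q \to \Box (s \land q) fails at u, so \Box (\Diamond q \to \Box (s \land q)) is false at u.
      At u: \Diamond q is true, \Box (s \land q) is false, so \Diamond q \to \Box (s \land q) is false.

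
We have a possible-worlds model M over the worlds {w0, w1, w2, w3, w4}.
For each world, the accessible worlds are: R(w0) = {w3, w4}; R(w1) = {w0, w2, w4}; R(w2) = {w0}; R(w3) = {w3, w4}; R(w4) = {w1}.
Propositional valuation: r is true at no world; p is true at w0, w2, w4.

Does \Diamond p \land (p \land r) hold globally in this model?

Let φ = \Diamond p \land (p \land r). Evaluate φ at each world:
  w0 (successors {w3, w4}): φ is false.
  w1 (successors {w0, w2, w4}): φ is false.
  w2 (successors {w0}): φ is false.
  w3 (successors {w3, w4}): φ is false.
  w4 (successors {w1}): φ is false.
Detail at w0 (counterexample):
  At w0: \Diamond p is true, p \land r is false, so \Diamond p \land (p \land r) is false.
    At w0: \Diamond p requires p at some successor in {w3, w4}.
      p holds at w4, so \Diamond p is true at w0.

No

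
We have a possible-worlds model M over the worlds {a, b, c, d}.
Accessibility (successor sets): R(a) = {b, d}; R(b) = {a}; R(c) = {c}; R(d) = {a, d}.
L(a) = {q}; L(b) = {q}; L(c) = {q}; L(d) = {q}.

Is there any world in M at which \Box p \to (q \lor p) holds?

Yes

Let φ = \Box p \to (q \lor p). Evaluate φ at each world:
  a (successors {b, d}): φ is true.
  b (successors {a}): φ is true.
  c (successors {c}): φ is true.
  d (successors {a, d}): φ is true.
Detail at a (witness):
  At a: \Box p is false, q \lor p is true, so \Box p \to (q \lor p) is true.
    At a: \Box p requires p at every successor {b, d}.
      p fails at b, so \Box p is false at a.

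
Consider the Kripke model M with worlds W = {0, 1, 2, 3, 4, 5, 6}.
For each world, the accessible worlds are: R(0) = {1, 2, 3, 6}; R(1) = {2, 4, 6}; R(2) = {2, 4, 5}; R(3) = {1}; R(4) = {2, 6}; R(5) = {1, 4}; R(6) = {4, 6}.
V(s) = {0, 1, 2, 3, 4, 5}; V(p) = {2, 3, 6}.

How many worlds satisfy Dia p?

5

Let φ = Dia p. Evaluate φ at each world:
  0 (successors {1, 2, 3, 6}): φ is true.
  1 (successors {2, 4, 6}): φ is true.
  2 (successors {2, 4, 5}): φ is true.
  3 (successors {1}): φ is false.
  4 (successors {2, 6}): φ is true.
  5 (successors {1, 4}): φ is false.
  6 (successors {4, 6}): φ is true.
For instance, at 1:
  At 1: Dia p requires p at some successor in {2, 4, 6}.
    p holds at 2, so Dia p is true at 1.
Satisfying worlds: {0, 1, 2, 4, 6}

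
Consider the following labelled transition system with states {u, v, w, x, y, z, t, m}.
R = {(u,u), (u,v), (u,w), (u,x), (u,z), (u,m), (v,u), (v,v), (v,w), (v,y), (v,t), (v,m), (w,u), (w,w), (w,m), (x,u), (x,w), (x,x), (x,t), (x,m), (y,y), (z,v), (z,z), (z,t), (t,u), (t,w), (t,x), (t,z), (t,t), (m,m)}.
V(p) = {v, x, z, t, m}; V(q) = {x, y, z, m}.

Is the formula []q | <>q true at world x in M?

Yes

At x: []q is false, <>q is true, so []q | <>q is true.
  At x: []q requires q at every successor {u, w, x, t, m}.
    q fails at u, so []q is false at x.
  At x: <>q requires q at some successor in {u, w, x, t, m}.
    q holds at x, so <>q is true at x.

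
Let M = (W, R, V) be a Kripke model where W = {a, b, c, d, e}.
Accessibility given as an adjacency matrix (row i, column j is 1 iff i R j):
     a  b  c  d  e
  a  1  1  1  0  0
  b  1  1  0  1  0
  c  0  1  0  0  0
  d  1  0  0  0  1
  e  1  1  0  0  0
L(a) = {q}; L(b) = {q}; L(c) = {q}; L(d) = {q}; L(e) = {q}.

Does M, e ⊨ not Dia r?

Yes

At e: Dia r is false, so not Dia r is true.
  At e: Dia r requires r at some successor in {a, b}.
    At a: r is false.
    At b: r is false.
  So Dia r is false at e.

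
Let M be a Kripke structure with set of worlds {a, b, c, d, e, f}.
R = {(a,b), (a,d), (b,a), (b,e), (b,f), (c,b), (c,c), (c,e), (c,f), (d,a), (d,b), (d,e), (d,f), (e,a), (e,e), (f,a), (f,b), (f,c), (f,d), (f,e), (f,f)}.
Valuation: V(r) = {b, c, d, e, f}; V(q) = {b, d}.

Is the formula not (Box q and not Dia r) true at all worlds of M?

Yes

Recall that Box ψ holds at a world iff ψ holds at every accessible world, and Dia ψ holds iff ψ holds at some accessible world.
Let φ = not (Box q and not Dia r). Evaluate φ at each world:
  a (successors {b, d}): φ is true.
  b (successors {a, e, f}): φ is true.
  c (successors {b, c, e, f}): φ is true.
  d (successors {a, b, e, f}): φ is true.
  e (successors {a, e}): φ is true.
  f (successors {a, b, c, d, e, f}): φ is true.
For instance, at a:
  At a: Box q and not Dia r is false, so not (Box q and not Dia r) is true.
    At a: Box q is true, not Dia r is false, so Box q and not Dia r is false.
      At a: Box q requires q at every successor {b, d}.
        At b: q is true.
        At d: q is true.
      So Box q is true at a.
      At a: Dia r is true, so not Dia r is false.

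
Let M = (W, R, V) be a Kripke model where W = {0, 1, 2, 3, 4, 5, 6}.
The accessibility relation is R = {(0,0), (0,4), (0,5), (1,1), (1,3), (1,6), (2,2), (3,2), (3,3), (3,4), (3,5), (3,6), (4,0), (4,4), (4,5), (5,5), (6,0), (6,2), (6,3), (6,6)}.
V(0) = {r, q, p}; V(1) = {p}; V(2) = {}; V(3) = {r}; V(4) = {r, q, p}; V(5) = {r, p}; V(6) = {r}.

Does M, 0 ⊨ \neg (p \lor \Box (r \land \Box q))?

Recall that \Box ψ holds at a world iff ψ holds at every accessible world, and \Diamond ψ holds iff ψ holds at some accessible world.
At 0: p \lor \Box (r \land \Box q) is true, so \neg (p \lor \Box (r \land \Box q)) is false.
  At 0: p is true, \Box (r \land \Box q) is false, so p \lor \Box (r \land \Box q) is true.
    At 0: \Box (r \land \Box q) requires r \land \Box q at every successor {0, 4, 5}.
      r \land \Box q fails at 0, so \Box (r \land \Box q) is false at 0.

No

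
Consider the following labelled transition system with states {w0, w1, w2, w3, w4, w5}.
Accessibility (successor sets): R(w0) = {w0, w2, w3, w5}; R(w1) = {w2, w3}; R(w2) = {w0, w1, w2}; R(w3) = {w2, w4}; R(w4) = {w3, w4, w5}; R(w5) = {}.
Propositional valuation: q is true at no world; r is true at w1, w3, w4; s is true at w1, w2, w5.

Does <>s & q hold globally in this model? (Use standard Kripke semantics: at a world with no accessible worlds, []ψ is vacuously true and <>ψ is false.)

No

Recall that <>ψ holds at a world iff ψ holds at some accessible world.
Let φ = <>s & q. Evaluate φ at each world:
  w0 (successors {w0, w2, w3, w5}): φ is false.
  w1 (successors {w2, w3}): φ is false.
  w2 (successors {w0, w1, w2}): φ is false.
  w3 (successors {w2, w4}): φ is false.
  w4 (successors {w3, w4, w5}): φ is false.
  w5 (successors ∅): φ is false.
Detail at w0 (counterexample):
  At w0: <>s is true, q is false, so <>s & q is false.
    At w0: <>s requires s at some successor in {w0, w2, w3, w5}.
      s holds at w2, so <>s is true at w0.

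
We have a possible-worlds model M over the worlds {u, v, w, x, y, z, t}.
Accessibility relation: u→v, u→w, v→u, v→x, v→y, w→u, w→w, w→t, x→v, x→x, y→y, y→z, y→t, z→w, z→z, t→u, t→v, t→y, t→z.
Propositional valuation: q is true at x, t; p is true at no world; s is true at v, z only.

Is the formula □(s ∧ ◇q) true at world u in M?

No

Recall that □ψ holds at a world iff ψ holds at every accessible world, and ◇ψ holds iff ψ holds at some accessible world.
At u: □(s ∧ ◇q) requires s ∧ ◇q at every successor {v, w}.
  s ∧ ◇q fails at w, so □(s ∧ ◇q) is false at u.
    At w: s is false, ◇q is true, so s ∧ ◇q is false.
      At w: ◇q requires q at some successor in {u, w, t}.
        q holds at t, so ◇q is true at w.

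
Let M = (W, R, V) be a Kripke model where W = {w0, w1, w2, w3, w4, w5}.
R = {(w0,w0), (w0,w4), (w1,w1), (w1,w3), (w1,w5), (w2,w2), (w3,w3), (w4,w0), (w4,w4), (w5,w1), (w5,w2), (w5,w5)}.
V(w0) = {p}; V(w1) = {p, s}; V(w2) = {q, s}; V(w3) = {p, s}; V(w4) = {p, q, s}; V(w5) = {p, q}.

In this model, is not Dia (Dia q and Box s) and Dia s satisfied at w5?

No

Recall that Box ψ holds at a world iff ψ holds at every accessible world, and Dia ψ holds iff ψ holds at some accessible world.
At w5: not Dia (Dia q and Box s) is false, Dia s is true, so not Dia (Dia q and Box s) and Dia s is false.
  At w5: Dia (Dia q and Box s) is true, so not Dia (Dia q and Box s) is false.
    At w5: Dia (Dia q and Box s) requires Dia q and Box s at some successor in {w1, w2, w5}.
      Dia q and Box s holds at w2, so Dia (Dia q and Box s) is true at w5.
  At w5: Dia s requires s at some successor in {w1, w2, w5}.
    s holds at w1, so Dia s is true at w5.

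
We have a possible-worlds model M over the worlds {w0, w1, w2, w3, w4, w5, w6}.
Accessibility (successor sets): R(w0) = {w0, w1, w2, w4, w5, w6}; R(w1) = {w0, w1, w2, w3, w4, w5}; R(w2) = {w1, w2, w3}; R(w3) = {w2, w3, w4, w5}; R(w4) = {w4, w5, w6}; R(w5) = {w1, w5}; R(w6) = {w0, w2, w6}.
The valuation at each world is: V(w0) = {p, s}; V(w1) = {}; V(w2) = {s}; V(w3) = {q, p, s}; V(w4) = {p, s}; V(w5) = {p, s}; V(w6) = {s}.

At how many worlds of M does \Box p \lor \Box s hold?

Let φ = \Box p \lor \Box s. Evaluate φ at each world:
  w0 (successors {w0, w1, w2, w4, w5, w6}): φ is false.
  w1 (successors {w0, w1, w2, w3, w4, w5}): φ is false.
  w2 (successors {w1, w2, w3}): φ is false.
  w3 (successors {w2, w3, w4, w5}): φ is true.
  w4 (successors {w4, w5, w6}): φ is true.
  w5 (successors {w1, w5}): φ is false.
  w6 (successors {w0, w2, w6}): φ is true.
For instance, at w5:
  At w5: \Box p is false, \Box s is false, so \Box p \lor \Box s is false.
    At w5: \Box p requires p at every successor {w1, w5}.
      p fails at w1, so \Box p is false at w5.
    At w5: \Box s requires s at every successor {w1, w5}.
      s fails at w1, so \Box s is false at w5.
Satisfying worlds: {w3, w4, w6}

3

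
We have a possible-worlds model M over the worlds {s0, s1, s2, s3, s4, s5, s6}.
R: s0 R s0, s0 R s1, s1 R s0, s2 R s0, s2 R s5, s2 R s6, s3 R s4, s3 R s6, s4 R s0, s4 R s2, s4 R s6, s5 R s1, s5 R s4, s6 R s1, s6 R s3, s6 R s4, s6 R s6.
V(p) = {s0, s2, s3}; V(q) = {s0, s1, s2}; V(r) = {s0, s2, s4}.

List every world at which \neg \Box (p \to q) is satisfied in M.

Recall that \Box ψ holds at a world iff ψ holds at every accessible world, and \Diamond ψ holds iff ψ holds at some accessible world.
Let φ = \neg \Box (p \to q). Evaluate φ at each world:
  s0 (successors {s0, s1}): φ is false.
  s1 (successors {s0}): φ is false.
  s2 (successors {s0, s5, s6}): φ is false.
  s3 (successors {s4, s6}): φ is false.
  s4 (successors {s0, s2, s6}): φ is false.
  s5 (successors {s1, s4}): φ is false.
  s6 (successors {s1, s3, s4, s6}): φ is true.
For instance, at s4:
  At s4: \Box (p \to q) is true, so \neg \Box (p \to q) is false.
    At s4: \Box (p \to q) requires p \to q at every successor {s0, s2, s6}.
      At s0: p \to q is true.
      At s2: p \to q is true.
      At s6: p \to q is true.
    So \Box (p \to q) is true at s4.
Satisfying worlds: {s6}

s6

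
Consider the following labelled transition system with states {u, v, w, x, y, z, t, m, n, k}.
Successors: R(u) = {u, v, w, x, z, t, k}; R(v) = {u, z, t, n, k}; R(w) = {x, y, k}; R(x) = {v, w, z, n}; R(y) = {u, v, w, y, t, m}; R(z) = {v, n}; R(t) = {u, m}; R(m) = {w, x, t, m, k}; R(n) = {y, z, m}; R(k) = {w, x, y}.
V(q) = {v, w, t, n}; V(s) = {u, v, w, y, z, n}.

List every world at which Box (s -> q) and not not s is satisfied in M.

Recall that Box ψ holds at a world iff ψ holds at every accessible world, and Dia ψ holds iff ψ holds at some accessible world.
Let φ = Box (s -> q) and not not s. Evaluate φ at each world:
  u (successors {u, v, w, x, z, t, k}): φ is false.
  v (successors {u, z, t, n, k}): φ is false.
  w (successors {x, y, k}): φ is false.
  x (successors {v, w, z, n}): φ is false.
  y (successors {u, v, w, y, t, m}): φ is false.
  z (successors {v, n}): φ is true.
  t (successors {u, m}): φ is false.
  m (successors {w, x, t, m, k}): φ is false.
  n (successors {y, z, m}): φ is false.
  k (successors {w, x, y}): φ is false.
For instance, at m:
  At m: Box (s -> q) is true, not not s is false, so Box (s -> q) and not not s is false.
    At m: Box (s -> q) requires s -> q at every successor {w, x, t, m, k}.
      At w: s -> q is true.
      At x: s -> q is true.
      At t: s -> q is true.
      At m: s -> q is true.
      At k: s -> q is true.
    So Box (s -> q) is true at m.
Satisfying worlds: {z}

z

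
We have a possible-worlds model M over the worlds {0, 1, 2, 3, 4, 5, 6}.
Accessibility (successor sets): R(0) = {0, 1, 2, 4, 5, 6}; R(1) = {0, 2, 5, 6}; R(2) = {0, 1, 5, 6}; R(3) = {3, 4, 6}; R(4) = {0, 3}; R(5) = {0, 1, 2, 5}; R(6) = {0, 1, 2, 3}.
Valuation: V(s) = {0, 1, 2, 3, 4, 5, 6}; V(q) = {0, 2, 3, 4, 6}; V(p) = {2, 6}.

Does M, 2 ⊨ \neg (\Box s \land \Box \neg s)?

Yes

At 2: \Box s \land \Box \neg s is false, so \neg (\Box s \land \Box \neg s) is true.
  At 2: \Box s is true, \Box \neg s is false, so \Box s \land \Box \neg s is false.
    At 2: \Box s requires s at every successor {0, 1, 5, 6}.
      At 0: s is true.
      At 1: s is true.
      At 5: s is true.
      At 6: s is true.
    So \Box s is true at 2.
    At 2: \Box \neg s requires \neg s at every successor {0, 1, 5, 6}.
      \neg s fails at 0, so \Box \neg s is false at 2.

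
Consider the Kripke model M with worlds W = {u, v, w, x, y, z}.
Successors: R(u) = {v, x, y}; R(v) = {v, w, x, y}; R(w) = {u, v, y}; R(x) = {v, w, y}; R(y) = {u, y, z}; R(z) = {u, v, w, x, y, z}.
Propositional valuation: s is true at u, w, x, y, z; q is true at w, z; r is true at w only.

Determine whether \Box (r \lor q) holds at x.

No

At x: \Box (r \lor q) requires r \lor q at every successor {v, w, y}.
  r \lor q fails at v, so \Box (r \lor q) is false at x.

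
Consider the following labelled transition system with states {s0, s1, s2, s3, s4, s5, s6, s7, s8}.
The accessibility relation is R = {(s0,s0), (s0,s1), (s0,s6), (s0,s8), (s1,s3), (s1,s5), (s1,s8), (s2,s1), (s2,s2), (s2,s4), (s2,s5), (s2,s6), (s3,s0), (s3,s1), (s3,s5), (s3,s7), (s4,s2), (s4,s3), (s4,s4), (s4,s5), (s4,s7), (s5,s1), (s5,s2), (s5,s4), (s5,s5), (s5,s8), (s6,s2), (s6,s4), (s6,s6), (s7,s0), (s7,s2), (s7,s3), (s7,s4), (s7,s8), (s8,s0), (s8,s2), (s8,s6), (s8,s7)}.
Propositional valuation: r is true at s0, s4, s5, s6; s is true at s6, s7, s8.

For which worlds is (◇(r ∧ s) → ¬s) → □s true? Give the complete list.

Recall that □ψ holds at a world iff ψ holds at every accessible world, and ◇ψ holds iff ψ holds at some accessible world.
Let φ = (◇(r ∧ s) → ¬s) → □s. Evaluate φ at each world:
  s0 (successors {s0, s1, s6, s8}): φ is false.
  s1 (successors {s3, s5, s8}): φ is false.
  s2 (successors {s1, s2, s4, s5, s6}): φ is false.
  s3 (successors {s0, s1, s5, s7}): φ is false.
  s4 (successors {s2, s3, s4, s5, s7}): φ is false.
  s5 (successors {s1, s2, s4, s5, s8}): φ is false.
  s6 (successors {s2, s4, s6}): φ is true.
  s7 (successors {s0, s2, s3, s4, s8}): φ is false.
  s8 (successors {s0, s2, s6, s7}): φ is true.
For instance, at s6:
  At s6: ◇(r ∧ s) → ¬s is false, □s is false, so (◇(r ∧ s) → ¬s) → □s is true.
    At s6: ◇(r ∧ s) is true, ¬s is false, so ◇(r ∧ s) → ¬s is false.
      At s6: ◇(r ∧ s) requires r ∧ s at some successor in {s2, s4, s6}.
        r ∧ s holds at s6, so ◇(r ∧ s) is true at s6.
    At s6: □s requires s at every successor {s2, s4, s6}.
      s fails at s2, so □s is false at s6.
Satisfying worlds: {s6, s8}

s6, s8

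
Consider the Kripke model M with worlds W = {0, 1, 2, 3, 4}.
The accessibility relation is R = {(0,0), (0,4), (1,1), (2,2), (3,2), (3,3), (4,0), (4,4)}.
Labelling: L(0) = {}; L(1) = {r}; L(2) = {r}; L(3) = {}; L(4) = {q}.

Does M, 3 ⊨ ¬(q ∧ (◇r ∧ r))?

Yes

At 3: q ∧ (◇r ∧ r) is false, so ¬(q ∧ (◇r ∧ r)) is true.
  At 3: q is false, ◇r ∧ r is false, so q ∧ (◇r ∧ r) is false.
    At 3: ◇r is true, r is false, so ◇r ∧ r is false.
      At 3: ◇r requires r at some successor in {2, 3}.
        r holds at 2, so ◇r is true at 3.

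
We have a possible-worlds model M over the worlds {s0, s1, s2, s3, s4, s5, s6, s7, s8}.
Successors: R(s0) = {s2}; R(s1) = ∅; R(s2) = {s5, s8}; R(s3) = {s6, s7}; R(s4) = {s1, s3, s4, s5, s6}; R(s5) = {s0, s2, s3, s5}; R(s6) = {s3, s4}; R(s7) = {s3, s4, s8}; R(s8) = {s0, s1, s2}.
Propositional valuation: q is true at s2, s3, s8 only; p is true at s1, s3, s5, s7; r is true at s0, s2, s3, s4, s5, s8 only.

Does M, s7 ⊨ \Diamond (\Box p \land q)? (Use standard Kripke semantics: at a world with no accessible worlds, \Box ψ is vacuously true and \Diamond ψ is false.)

At s7: \Diamond (\Box p \land q) requires \Box p \land q at some successor in {s3, s4, s8}.
  At s3: \Box p \land q is false.
  At s4: \Box p \land q is false.
  At s8: \Box p \land q is false.
So \Diamond (\Box p \land q) is false at s7.

No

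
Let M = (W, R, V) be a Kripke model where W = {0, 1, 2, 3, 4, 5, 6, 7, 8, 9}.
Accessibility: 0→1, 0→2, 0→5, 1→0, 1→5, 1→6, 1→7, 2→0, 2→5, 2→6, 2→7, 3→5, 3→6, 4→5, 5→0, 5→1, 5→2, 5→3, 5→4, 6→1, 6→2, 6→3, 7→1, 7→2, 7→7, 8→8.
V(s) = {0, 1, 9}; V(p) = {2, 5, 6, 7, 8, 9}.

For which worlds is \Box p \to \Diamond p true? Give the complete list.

Let φ = \Box p \to \Diamond p. Evaluate φ at each world:
  0 (successors {1, 2, 5}): φ is true.
  1 (successors {0, 5, 6, 7}): φ is true.
  2 (successors {0, 5, 6, 7}): φ is true.
  3 (successors {5, 6}): φ is true.
  4 (successors {5}): φ is true.
  5 (successors {0, 1, 2, 3, 4}): φ is true.
  6 (successors {1, 2, 3}): φ is true.
  7 (successors {1, 2, 7}): φ is true.
  8 (successors {8}): φ is true.
  9 (successors ∅): φ is false.
For instance, at 8:
  At 8: \Box p is true, \Diamond p is true, so \Box p \to \Diamond p is true.
    At 8: \Box p requires p at every successor {8}.
      At 8: p is true.
    So \Box p is true at 8.
    At 8: \Diamond p requires p at some successor in {8}.
      p holds at 8, so \Diamond p is true at 8.
Satisfying worlds: {0, 1, 2, 3, 4, 5, 6, 7, 8}

0, 1, 2, 3, 4, 5, 6, 7, 8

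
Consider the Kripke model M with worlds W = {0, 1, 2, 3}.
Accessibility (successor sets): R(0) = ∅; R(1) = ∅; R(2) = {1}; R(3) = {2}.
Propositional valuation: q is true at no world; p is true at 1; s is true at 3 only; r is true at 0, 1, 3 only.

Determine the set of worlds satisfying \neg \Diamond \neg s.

Let φ = \neg \Diamond \neg s. Evaluate φ at each world:
  0 (successors ∅): φ is true.
  1 (successors ∅): φ is true.
  2 (successors {1}): φ is false.
  3 (successors {2}): φ is false.
For instance, at 3:
  At 3: \Diamond \neg s is true, so \neg \Diamond \neg s is false.
    At 3: \Diamond \neg s requires \neg s at some successor in {2}.
      \neg s holds at 2, so \Diamond \neg s is true at 3.
Satisfying worlds: {0, 1}

0, 1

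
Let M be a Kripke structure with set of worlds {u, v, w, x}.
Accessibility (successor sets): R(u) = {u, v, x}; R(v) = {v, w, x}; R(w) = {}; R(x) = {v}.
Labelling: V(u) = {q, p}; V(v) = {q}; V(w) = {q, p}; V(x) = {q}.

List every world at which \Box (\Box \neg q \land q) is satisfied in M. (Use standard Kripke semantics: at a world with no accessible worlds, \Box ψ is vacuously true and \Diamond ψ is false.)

Let φ = \Box (\Box \neg q \land q). Evaluate φ at each world:
  u (successors {u, v, x}): φ is false.
  v (successors {v, w, x}): φ is false.
  w (successors ∅): φ is true.
  x (successors {v}): φ is false.
For instance, at v:
  At v: \Box (\Box \neg q \land q) requires \Box \neg q \land q at every successor {v, w, x}.
    \Box \neg q \land q fails at v, so \Box (\Box \neg q \land q) is false at v.
      At v: \Box \neg q is false, q is true, so \Box \neg q \land q is false.
Satisfying worlds: {w}

w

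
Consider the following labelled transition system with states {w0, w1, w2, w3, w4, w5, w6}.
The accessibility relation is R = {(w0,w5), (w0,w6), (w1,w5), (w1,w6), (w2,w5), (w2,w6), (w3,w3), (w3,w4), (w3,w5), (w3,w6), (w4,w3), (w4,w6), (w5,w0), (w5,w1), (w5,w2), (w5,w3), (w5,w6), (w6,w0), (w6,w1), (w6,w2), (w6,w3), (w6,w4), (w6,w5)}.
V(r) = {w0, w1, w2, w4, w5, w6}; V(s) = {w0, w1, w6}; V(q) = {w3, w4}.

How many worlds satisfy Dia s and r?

Recall that Dia ψ holds at a world iff ψ holds at some accessible world.
Let φ = Dia s and r. Evaluate φ at each world:
  w0 (successors {w5, w6}): φ is true.
  w1 (successors {w5, w6}): φ is true.
  w2 (successors {w5, w6}): φ is true.
  w3 (successors {w3, w4, w5, w6}): φ is false.
  w4 (successors {w3, w6}): φ is true.
  w5 (successors {w0, w1, w2, w3, w6}): φ is true.
  w6 (successors {w0, w1, w2, w3, w4, w5}): φ is true.
For instance, at w3:
  At w3: Dia s is true, r is false, so Dia s and r is false.
    At w3: Dia s requires s at some successor in {w3, w4, w5, w6}.
      s holds at w6, so Dia s is true at w3.
Satisfying worlds: {w0, w1, w2, w4, w5, w6}

6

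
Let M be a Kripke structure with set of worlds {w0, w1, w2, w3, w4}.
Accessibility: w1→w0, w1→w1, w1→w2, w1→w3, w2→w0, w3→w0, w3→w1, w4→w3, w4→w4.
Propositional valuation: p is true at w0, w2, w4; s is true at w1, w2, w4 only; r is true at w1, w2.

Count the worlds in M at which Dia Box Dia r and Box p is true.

Recall that Box ψ holds at a world iff ψ holds at every accessible world, and Dia ψ holds iff ψ holds at some accessible world.
Let φ = Dia Box Dia r and Box p. Evaluate φ at each world:
  w0 (successors ∅): φ is false.
  w1 (successors {w0, w1, w2, w3}): φ is false.
  w2 (successors {w0}): φ is true.
  w3 (successors {w0, w1}): φ is false.
  w4 (successors {w3, w4}): φ is false.
For instance, at w1:
  At w1: Dia Box Dia r is true, Box p is false, so Dia Box Dia r and Box p is false.
    At w1: Dia Box Dia r requires Box Dia r at some successor in {w0, w1, w2, w3}.
      Box Dia r holds at w0, so Dia Box Dia r is true at w1.
    At w1: Box p requires p at every successor {w0, w1, w2, w3}.
      p fails at w1, so Box p is false at w1.
Satisfying worlds: {w2}

1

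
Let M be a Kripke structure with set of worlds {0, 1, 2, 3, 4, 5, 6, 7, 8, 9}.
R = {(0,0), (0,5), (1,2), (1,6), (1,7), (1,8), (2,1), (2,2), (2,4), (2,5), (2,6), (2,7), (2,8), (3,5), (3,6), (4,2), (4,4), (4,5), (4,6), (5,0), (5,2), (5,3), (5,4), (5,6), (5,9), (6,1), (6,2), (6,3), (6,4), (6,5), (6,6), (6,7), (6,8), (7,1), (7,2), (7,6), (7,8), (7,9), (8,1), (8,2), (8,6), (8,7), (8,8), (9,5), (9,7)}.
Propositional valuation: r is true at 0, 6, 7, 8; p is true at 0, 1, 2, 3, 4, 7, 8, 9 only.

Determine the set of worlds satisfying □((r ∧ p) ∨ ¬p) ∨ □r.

Let φ = □((r ∧ p) ∨ ¬p) ∨ □r. Evaluate φ at each world:
  0 (successors {0, 5}): φ is true.
  1 (successors {2, 6, 7, 8}): φ is false.
  2 (successors {1, 2, 4, 5, 6, 7, 8}): φ is false.
  3 (successors {5, 6}): φ is true.
  4 (successors {2, 4, 5, 6}): φ is false.
  5 (successors {0, 2, 3, 4, 6, 9}): φ is false.
  6 (successors {1, 2, 3, 4, 5, 6, 7, 8}): φ is false.
  7 (successors {1, 2, 6, 8, 9}): φ is false.
  8 (successors {1, 2, 6, 7, 8}): φ is false.
  9 (successors {5, 7}): φ is true.
For instance, at 5:
  At 5: □((r ∧ p) ∨ ¬p) is false, □r is false, so □((r ∧ p) ∨ ¬p) ∨ □r is false.
    At 5: □((r ∧ p) ∨ ¬p) requires (r ∧ p) ∨ ¬p at every successor {0, 2, 3, 4, 6, 9}.
      (r ∧ p) ∨ ¬p fails at 2, so □((r ∧ p) ∨ ¬p) is false at 5.
    At 5: □r requires r at every successor {0, 2, 3, 4, 6, 9}.
      r fails at 2, so □r is false at 5.
Satisfying worlds: {0, 3, 9}

0, 3, 9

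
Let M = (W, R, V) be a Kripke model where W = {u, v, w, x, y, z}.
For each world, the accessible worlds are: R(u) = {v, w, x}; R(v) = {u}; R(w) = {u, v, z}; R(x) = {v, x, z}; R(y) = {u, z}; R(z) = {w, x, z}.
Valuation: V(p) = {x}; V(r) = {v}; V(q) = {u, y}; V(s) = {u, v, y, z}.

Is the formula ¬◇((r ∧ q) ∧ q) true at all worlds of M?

Yes

Let φ = ¬◇((r ∧ q) ∧ q). Evaluate φ at each world:
  u (successors {v, w, x}): φ is true.
  v (successors {u}): φ is true.
  w (successors {u, v, z}): φ is true.
  x (successors {v, x, z}): φ is true.
  y (successors {u, z}): φ is true.
  z (successors {w, x, z}): φ is true.
For instance, at v:
  At v: ◇((r ∧ q) ∧ q) is false, so ¬◇((r ∧ q) ∧ q) is true.
    At v: ◇((r ∧ q) ∧ q) requires (r ∧ q) ∧ q at some successor in {u}.
      At u: (r ∧ q) ∧ q is false.
    So ◇((r ∧ q) ∧ q) is false at v.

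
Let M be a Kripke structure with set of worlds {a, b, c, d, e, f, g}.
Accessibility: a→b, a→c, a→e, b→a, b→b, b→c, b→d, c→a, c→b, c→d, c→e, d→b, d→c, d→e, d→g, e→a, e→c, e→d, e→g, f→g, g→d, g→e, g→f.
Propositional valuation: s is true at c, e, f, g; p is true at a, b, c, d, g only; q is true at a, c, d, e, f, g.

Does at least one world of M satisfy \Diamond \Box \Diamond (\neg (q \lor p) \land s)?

Let φ = \Diamond \Box \Diamond (\neg (q \lor p) \land s). Evaluate φ at each world:
  a (successors {b, c, e}): φ is false.
  b (successors {a, b, c, d}): φ is false.
  c (successors {a, b, d, e}): φ is false.
  d (successors {b, c, e, g}): φ is false.
  e (successors {a, c, d, g}): φ is false.
  f (successors {g}): φ is false.
  g (successors {d, e, f}): φ is false.
For instance, at c:
  At c: \Diamond \Box \Diamond (\neg (q \lor p) \land s) requires \Box \Diamond (\neg (q \lor p) \land s) at some successor in {a, b, d, e}.
    At a: \Box \Diamond (\neg (q \lor p) \land s) is false.
    At b: \Box \Diamond (\neg (q \lor p) \land s) is false.
    At d: \Box \Diamond (\neg (q \lor p) \land s) is false.
    At e: \Box \Diamond (\neg (q \lor p) \land s) is false.
  So \Diamond \Box \Diamond (\neg (q \lor p) \land s) is false at c.

No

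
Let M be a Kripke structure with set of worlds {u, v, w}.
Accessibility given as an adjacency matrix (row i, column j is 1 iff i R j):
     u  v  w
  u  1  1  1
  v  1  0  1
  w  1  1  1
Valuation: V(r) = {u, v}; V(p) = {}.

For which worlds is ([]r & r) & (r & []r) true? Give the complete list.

none

Let φ = ([]r & r) & (r & []r). Evaluate φ at each world:
  u (successors {u, v, w}): φ is false.
  v (successors {u, w}): φ is false.
  w (successors {u, v, w}): φ is false.
For instance, at u:
  At u: []r & r is false, r & []r is false, so ([]r & r) & (r & []r) is false.
    At u: []r is false, r is true, so []r & r is false.
      At u: []r requires r at every successor {u, v, w}.
        r fails at w, so []r is false at u.
    At u: r is true, []r is false, so r & []r is false.
      At u: []r requires r at every successor {u, v, w}.
        r fails at w, so []r is false at u.
Satisfying worlds: none.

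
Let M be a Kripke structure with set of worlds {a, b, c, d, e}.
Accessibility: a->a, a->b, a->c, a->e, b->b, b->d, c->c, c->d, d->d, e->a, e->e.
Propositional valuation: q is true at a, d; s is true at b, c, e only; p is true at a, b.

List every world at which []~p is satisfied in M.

Recall that []ψ holds at a world iff ψ holds at every accessible world, and <>ψ holds iff ψ holds at some accessible world.
Let φ = []~p. Evaluate φ at each world:
  a (successors {a, b, c, e}): φ is false.
  b (successors {b, d}): φ is false.
  c (successors {c, d}): φ is true.
  d (successors {d}): φ is true.
  e (successors {a, e}): φ is false.
For instance, at a:
  At a: []~p requires ~p at every successor {a, b, c, e}.
    ~p fails at a, so []~p is false at a.
Satisfying worlds: {c, d}

c, d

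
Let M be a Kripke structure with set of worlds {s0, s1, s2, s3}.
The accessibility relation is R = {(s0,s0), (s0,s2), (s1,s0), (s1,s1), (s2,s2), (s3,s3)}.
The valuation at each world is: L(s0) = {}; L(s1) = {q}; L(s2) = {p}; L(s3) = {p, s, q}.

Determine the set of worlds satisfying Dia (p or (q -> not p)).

s0, s1, s2, s3

Let φ = Dia (p or (q -> not p)). Evaluate φ at each world:
  s0 (successors {s0, s2}): φ is true.
  s1 (successors {s0, s1}): φ is true.
  s2 (successors {s2}): φ is true.
  s3 (successors {s3}): φ is true.
For instance, at s0:
  At s0: Dia (p or (q -> not p)) requires p or (q -> not p) at some successor in {s0, s2}.
    p or (q -> not p) holds at s0, so Dia (p or (q -> not p)) is true at s0.
Satisfying worlds: {s0, s1, s2, s3}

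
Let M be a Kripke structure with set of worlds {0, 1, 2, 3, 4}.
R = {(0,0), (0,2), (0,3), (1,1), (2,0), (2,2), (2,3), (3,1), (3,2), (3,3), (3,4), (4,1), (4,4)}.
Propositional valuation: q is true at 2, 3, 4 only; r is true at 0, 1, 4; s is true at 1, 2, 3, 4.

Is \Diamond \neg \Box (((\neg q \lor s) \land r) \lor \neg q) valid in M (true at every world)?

Recall that \Box ψ holds at a world iff ψ holds at every accessible world, and \Diamond ψ holds iff ψ holds at some accessible world.
Let φ = \Diamond \neg \Box (((\neg q \lor s) \land r) \lor \neg q). Evaluate φ at each world:
  0 (successors {0, 2, 3}): φ is true.
  1 (successors {1}): φ is false.
  2 (successors {0, 2, 3}): φ is true.
  3 (successors {1, 2, 3, 4}): φ is true.
  4 (successors {1, 4}): φ is false.
Detail at 1 (counterexample):
  At 1: \Diamond \neg \Box (((\neg q \lor s) \land r) \lor \neg q) requires \neg \Box (((\neg q \lor s) \land r) \lor \neg q) at some successor in {1}.
    At 1: \neg \Box (((\neg q \lor s) \land r) \lor \neg q) is false.
  So \Diamond \neg \Box (((\neg q \lor s) \land r) \lor \neg q) is false at 1.

No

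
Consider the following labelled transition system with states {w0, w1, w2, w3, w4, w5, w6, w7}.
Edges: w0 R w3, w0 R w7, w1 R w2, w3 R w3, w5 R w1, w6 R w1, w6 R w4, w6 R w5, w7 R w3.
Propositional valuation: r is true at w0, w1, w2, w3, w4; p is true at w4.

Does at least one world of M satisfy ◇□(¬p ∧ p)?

Let φ = ◇□(¬p ∧ p). Evaluate φ at each world:
  w0 (successors {w3, w7}): φ is false.
  w1 (successors {w2}): φ is true.
  w2 (successors ∅): φ is false.
  w3 (successors {w3}): φ is false.
  w4 (successors ∅): φ is false.
  w5 (successors {w1}): φ is false.
  w6 (successors {w1, w4, w5}): φ is true.
  w7 (successors {w3}): φ is false.
Detail at w1 (witness):
  At w1: ◇□(¬p ∧ p) requires □(¬p ∧ p) at some successor in {w2}.
    □(¬p ∧ p) holds at w2, so ◇□(¬p ∧ p) is true at w1.
      At w2: no accessible worlds, so □(¬p ∧ p) holds vacuously.

Yes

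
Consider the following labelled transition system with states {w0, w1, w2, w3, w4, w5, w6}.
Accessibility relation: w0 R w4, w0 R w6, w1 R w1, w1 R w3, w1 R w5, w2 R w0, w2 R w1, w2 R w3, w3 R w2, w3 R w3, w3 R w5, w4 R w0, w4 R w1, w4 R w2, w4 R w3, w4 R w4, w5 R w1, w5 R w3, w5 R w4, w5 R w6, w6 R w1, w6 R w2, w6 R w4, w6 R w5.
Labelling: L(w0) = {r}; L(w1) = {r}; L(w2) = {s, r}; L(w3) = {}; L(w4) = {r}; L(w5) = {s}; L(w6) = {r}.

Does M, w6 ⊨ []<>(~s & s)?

At w6: []<>(~s & s) requires <>(~s & s) at every successor {w1, w2, w4, w5}.
  <>(~s & s) fails at w1, so []<>(~s & s) is false at w6.
    At w1: <>(~s & s) requires ~s & s at some successor in {w1, w3, w5}.
      At w1: ~s & s is false.
      At w3: ~s & s is false.
      At w5: ~s & s is false.
    So <>(~s & s) is false at w1.

No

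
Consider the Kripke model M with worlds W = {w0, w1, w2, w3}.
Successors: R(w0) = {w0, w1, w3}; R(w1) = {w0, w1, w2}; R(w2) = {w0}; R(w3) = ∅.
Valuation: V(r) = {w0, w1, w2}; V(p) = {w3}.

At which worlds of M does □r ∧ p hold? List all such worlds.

w3

Let φ = □r ∧ p. Evaluate φ at each world:
  w0 (successors {w0, w1, w3}): φ is false.
  w1 (successors {w0, w1, w2}): φ is false.
  w2 (successors {w0}): φ is false.
  w3 (successors ∅): φ is true.
For instance, at w2:
  At w2: □r is true, p is false, so □r ∧ p is false.
    At w2: □r requires r at every successor {w0}.
      At w0: r is true.
    So □r is true at w2.
Satisfying worlds: {w3}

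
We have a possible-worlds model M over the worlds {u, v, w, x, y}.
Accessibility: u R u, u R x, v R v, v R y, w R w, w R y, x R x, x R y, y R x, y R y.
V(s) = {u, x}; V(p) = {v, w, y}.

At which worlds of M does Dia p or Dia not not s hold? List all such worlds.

Let φ = Dia p or Dia not not s. Evaluate φ at each world:
  u (successors {u, x}): φ is true.
  v (successors {v, y}): φ is true.
  w (successors {w, y}): φ is true.
  x (successors {x, y}): φ is true.
  y (successors {x, y}): φ is true.
For instance, at v:
  At v: Dia p is true, Dia not not s is false, so Dia p or Dia not not s is true.
    At v: Dia p requires p at some successor in {v, y}.
      p holds at v, so Dia p is true at v.
    At v: Dia not not s requires not not s at some successor in {v, y}.
      At v: not not s is false.
      At y: not not s is false.
    So Dia not not s is false at v.
Satisfying worlds: {u, v, w, x, y}

u, v, w, x, y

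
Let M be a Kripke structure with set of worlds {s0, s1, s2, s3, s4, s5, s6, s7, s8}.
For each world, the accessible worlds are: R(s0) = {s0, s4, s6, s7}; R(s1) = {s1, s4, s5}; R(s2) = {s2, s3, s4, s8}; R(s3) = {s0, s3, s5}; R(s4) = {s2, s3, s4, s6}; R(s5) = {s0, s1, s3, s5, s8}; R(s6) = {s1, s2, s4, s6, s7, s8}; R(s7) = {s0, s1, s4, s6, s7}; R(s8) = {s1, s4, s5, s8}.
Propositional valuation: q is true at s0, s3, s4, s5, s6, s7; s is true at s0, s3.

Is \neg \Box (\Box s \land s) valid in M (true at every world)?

Let φ = \neg \Box (\Box s \land s). Evaluate φ at each world:
  s0 (successors {s0, s4, s6, s7}): φ is true.
  s1 (successors {s1, s4, s5}): φ is true.
  s2 (successors {s2, s3, s4, s8}): φ is true.
  s3 (successors {s0, s3, s5}): φ is true.
  s4 (successors {s2, s3, s4, s6}): φ is true.
  s5 (successors {s0, s1, s3, s5, s8}): φ is true.
  s6 (successors {s1, s2, s4, s6, s7, s8}): φ is true.
  s7 (successors {s0, s1, s4, s6, s7}): φ is true.
  s8 (successors {s1, s4, s5, s8}): φ is true.
For instance, at s6:
  At s6: \Box (\Box s \land s) is false, so \neg \Box (\Box s \land s) is true.
    At s6: \Box (\Box s \land s) requires \Box s \land s at every successor {s1, s2, s4, s6, s7, s8}.
      \Box s \land s fails at s1, so \Box (\Box s \land s) is false at s6.

Yes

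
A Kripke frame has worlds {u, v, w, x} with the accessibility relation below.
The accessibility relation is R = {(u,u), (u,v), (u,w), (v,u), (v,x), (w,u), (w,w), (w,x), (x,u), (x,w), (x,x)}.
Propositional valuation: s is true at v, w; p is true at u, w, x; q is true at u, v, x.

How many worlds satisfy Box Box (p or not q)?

0

Recall that Box ψ holds at a world iff ψ holds at every accessible world, and Dia ψ holds iff ψ holds at some accessible world.
Let φ = Box Box (p or not q). Evaluate φ at each world:
  u (successors {u, v, w}): φ is false.
  v (successors {u, x}): φ is false.
  w (successors {u, w, x}): φ is false.
  x (successors {u, w, x}): φ is false.
For instance, at x:
  At x: Box Box (p or not q) requires Box (p or not q) at every successor {u, w, x}.
    Box (p or not q) fails at u, so Box Box (p or not q) is false at x.
      At u: Box (p or not q) requires p or not q at every successor {u, v, w}.
        p or not q fails at v, so Box (p or not q) is false at u.
Satisfying worlds: none.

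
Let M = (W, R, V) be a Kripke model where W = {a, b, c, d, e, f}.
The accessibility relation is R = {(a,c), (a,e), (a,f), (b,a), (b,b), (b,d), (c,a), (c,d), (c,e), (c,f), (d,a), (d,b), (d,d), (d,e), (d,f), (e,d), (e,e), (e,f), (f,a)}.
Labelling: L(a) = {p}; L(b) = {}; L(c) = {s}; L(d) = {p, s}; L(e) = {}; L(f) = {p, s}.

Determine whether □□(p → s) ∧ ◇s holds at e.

No

At e: □□(p → s) is false, ◇s is true, so □□(p → s) ∧ ◇s is false.
  At e: □□(p → s) requires □(p → s) at every successor {d, e, f}.
    □(p → s) fails at d, so □□(p → s) is false at e.
      At d: □(p → s) requires p → s at every successor {a, b, d, e, f}.
        p → s fails at a, so □(p → s) is false at d.
  At e: ◇s requires s at some successor in {d, e, f}.
    s holds at d, so ◇s is true at e.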